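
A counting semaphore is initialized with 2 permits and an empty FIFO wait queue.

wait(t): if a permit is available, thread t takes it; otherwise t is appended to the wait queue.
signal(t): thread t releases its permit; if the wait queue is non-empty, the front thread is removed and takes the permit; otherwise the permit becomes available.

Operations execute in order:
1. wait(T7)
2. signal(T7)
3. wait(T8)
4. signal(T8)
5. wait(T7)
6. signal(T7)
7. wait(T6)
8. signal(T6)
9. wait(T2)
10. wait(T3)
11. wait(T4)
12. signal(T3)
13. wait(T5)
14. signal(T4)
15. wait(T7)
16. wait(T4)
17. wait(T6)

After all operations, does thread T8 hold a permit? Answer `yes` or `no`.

Step 1: wait(T7) -> count=1 queue=[] holders={T7}
Step 2: signal(T7) -> count=2 queue=[] holders={none}
Step 3: wait(T8) -> count=1 queue=[] holders={T8}
Step 4: signal(T8) -> count=2 queue=[] holders={none}
Step 5: wait(T7) -> count=1 queue=[] holders={T7}
Step 6: signal(T7) -> count=2 queue=[] holders={none}
Step 7: wait(T6) -> count=1 queue=[] holders={T6}
Step 8: signal(T6) -> count=2 queue=[] holders={none}
Step 9: wait(T2) -> count=1 queue=[] holders={T2}
Step 10: wait(T3) -> count=0 queue=[] holders={T2,T3}
Step 11: wait(T4) -> count=0 queue=[T4] holders={T2,T3}
Step 12: signal(T3) -> count=0 queue=[] holders={T2,T4}
Step 13: wait(T5) -> count=0 queue=[T5] holders={T2,T4}
Step 14: signal(T4) -> count=0 queue=[] holders={T2,T5}
Step 15: wait(T7) -> count=0 queue=[T7] holders={T2,T5}
Step 16: wait(T4) -> count=0 queue=[T7,T4] holders={T2,T5}
Step 17: wait(T6) -> count=0 queue=[T7,T4,T6] holders={T2,T5}
Final holders: {T2,T5} -> T8 not in holders

Answer: no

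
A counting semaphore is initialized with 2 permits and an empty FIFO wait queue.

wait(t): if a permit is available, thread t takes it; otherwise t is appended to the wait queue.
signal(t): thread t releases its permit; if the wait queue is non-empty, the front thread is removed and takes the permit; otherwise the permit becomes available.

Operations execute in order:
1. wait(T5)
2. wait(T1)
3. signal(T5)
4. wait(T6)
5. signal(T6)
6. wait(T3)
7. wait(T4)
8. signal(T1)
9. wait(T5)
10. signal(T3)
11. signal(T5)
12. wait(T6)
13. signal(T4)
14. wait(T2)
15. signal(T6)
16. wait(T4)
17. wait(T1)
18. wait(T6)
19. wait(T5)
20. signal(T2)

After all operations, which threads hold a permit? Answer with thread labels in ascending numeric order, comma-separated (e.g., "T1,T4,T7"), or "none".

Step 1: wait(T5) -> count=1 queue=[] holders={T5}
Step 2: wait(T1) -> count=0 queue=[] holders={T1,T5}
Step 3: signal(T5) -> count=1 queue=[] holders={T1}
Step 4: wait(T6) -> count=0 queue=[] holders={T1,T6}
Step 5: signal(T6) -> count=1 queue=[] holders={T1}
Step 6: wait(T3) -> count=0 queue=[] holders={T1,T3}
Step 7: wait(T4) -> count=0 queue=[T4] holders={T1,T3}
Step 8: signal(T1) -> count=0 queue=[] holders={T3,T4}
Step 9: wait(T5) -> count=0 queue=[T5] holders={T3,T4}
Step 10: signal(T3) -> count=0 queue=[] holders={T4,T5}
Step 11: signal(T5) -> count=1 queue=[] holders={T4}
Step 12: wait(T6) -> count=0 queue=[] holders={T4,T6}
Step 13: signal(T4) -> count=1 queue=[] holders={T6}
Step 14: wait(T2) -> count=0 queue=[] holders={T2,T6}
Step 15: signal(T6) -> count=1 queue=[] holders={T2}
Step 16: wait(T4) -> count=0 queue=[] holders={T2,T4}
Step 17: wait(T1) -> count=0 queue=[T1] holders={T2,T4}
Step 18: wait(T6) -> count=0 queue=[T1,T6] holders={T2,T4}
Step 19: wait(T5) -> count=0 queue=[T1,T6,T5] holders={T2,T4}
Step 20: signal(T2) -> count=0 queue=[T6,T5] holders={T1,T4}
Final holders: T1,T4

Answer: T1,T4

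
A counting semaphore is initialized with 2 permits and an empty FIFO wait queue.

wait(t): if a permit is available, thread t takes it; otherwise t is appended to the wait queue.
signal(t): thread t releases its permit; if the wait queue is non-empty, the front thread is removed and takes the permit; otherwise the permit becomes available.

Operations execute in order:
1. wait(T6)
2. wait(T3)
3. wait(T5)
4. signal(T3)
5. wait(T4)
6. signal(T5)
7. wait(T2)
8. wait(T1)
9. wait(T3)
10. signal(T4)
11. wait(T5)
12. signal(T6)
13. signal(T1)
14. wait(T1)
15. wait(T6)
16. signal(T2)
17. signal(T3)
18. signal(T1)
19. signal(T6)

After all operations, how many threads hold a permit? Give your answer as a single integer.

Answer: 1

Derivation:
Step 1: wait(T6) -> count=1 queue=[] holders={T6}
Step 2: wait(T3) -> count=0 queue=[] holders={T3,T6}
Step 3: wait(T5) -> count=0 queue=[T5] holders={T3,T6}
Step 4: signal(T3) -> count=0 queue=[] holders={T5,T6}
Step 5: wait(T4) -> count=0 queue=[T4] holders={T5,T6}
Step 6: signal(T5) -> count=0 queue=[] holders={T4,T6}
Step 7: wait(T2) -> count=0 queue=[T2] holders={T4,T6}
Step 8: wait(T1) -> count=0 queue=[T2,T1] holders={T4,T6}
Step 9: wait(T3) -> count=0 queue=[T2,T1,T3] holders={T4,T6}
Step 10: signal(T4) -> count=0 queue=[T1,T3] holders={T2,T6}
Step 11: wait(T5) -> count=0 queue=[T1,T3,T5] holders={T2,T6}
Step 12: signal(T6) -> count=0 queue=[T3,T5] holders={T1,T2}
Step 13: signal(T1) -> count=0 queue=[T5] holders={T2,T3}
Step 14: wait(T1) -> count=0 queue=[T5,T1] holders={T2,T3}
Step 15: wait(T6) -> count=0 queue=[T5,T1,T6] holders={T2,T3}
Step 16: signal(T2) -> count=0 queue=[T1,T6] holders={T3,T5}
Step 17: signal(T3) -> count=0 queue=[T6] holders={T1,T5}
Step 18: signal(T1) -> count=0 queue=[] holders={T5,T6}
Step 19: signal(T6) -> count=1 queue=[] holders={T5}
Final holders: {T5} -> 1 thread(s)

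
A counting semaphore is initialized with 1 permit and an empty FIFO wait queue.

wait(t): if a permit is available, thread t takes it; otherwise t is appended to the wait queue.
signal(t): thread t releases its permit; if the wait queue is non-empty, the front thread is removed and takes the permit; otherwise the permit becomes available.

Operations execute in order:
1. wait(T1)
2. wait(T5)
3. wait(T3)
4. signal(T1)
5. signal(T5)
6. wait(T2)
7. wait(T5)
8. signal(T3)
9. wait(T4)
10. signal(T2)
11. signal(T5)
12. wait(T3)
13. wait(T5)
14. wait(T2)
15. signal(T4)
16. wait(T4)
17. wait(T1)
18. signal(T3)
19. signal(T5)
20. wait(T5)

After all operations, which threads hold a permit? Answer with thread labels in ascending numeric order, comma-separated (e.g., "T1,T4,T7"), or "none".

Step 1: wait(T1) -> count=0 queue=[] holders={T1}
Step 2: wait(T5) -> count=0 queue=[T5] holders={T1}
Step 3: wait(T3) -> count=0 queue=[T5,T3] holders={T1}
Step 4: signal(T1) -> count=0 queue=[T3] holders={T5}
Step 5: signal(T5) -> count=0 queue=[] holders={T3}
Step 6: wait(T2) -> count=0 queue=[T2] holders={T3}
Step 7: wait(T5) -> count=0 queue=[T2,T5] holders={T3}
Step 8: signal(T3) -> count=0 queue=[T5] holders={T2}
Step 9: wait(T4) -> count=0 queue=[T5,T4] holders={T2}
Step 10: signal(T2) -> count=0 queue=[T4] holders={T5}
Step 11: signal(T5) -> count=0 queue=[] holders={T4}
Step 12: wait(T3) -> count=0 queue=[T3] holders={T4}
Step 13: wait(T5) -> count=0 queue=[T3,T5] holders={T4}
Step 14: wait(T2) -> count=0 queue=[T3,T5,T2] holders={T4}
Step 15: signal(T4) -> count=0 queue=[T5,T2] holders={T3}
Step 16: wait(T4) -> count=0 queue=[T5,T2,T4] holders={T3}
Step 17: wait(T1) -> count=0 queue=[T5,T2,T4,T1] holders={T3}
Step 18: signal(T3) -> count=0 queue=[T2,T4,T1] holders={T5}
Step 19: signal(T5) -> count=0 queue=[T4,T1] holders={T2}
Step 20: wait(T5) -> count=0 queue=[T4,T1,T5] holders={T2}
Final holders: T2

Answer: T2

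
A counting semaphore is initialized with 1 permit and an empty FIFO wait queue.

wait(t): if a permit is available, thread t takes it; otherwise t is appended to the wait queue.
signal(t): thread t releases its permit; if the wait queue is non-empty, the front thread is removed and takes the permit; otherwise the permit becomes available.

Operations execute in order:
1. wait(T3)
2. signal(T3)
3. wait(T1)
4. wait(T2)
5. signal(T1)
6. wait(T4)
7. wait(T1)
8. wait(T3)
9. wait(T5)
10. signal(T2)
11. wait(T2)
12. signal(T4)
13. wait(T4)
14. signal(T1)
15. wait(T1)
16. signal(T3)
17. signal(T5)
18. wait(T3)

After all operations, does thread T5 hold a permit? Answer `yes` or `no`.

Step 1: wait(T3) -> count=0 queue=[] holders={T3}
Step 2: signal(T3) -> count=1 queue=[] holders={none}
Step 3: wait(T1) -> count=0 queue=[] holders={T1}
Step 4: wait(T2) -> count=0 queue=[T2] holders={T1}
Step 5: signal(T1) -> count=0 queue=[] holders={T2}
Step 6: wait(T4) -> count=0 queue=[T4] holders={T2}
Step 7: wait(T1) -> count=0 queue=[T4,T1] holders={T2}
Step 8: wait(T3) -> count=0 queue=[T4,T1,T3] holders={T2}
Step 9: wait(T5) -> count=0 queue=[T4,T1,T3,T5] holders={T2}
Step 10: signal(T2) -> count=0 queue=[T1,T3,T5] holders={T4}
Step 11: wait(T2) -> count=0 queue=[T1,T3,T5,T2] holders={T4}
Step 12: signal(T4) -> count=0 queue=[T3,T5,T2] holders={T1}
Step 13: wait(T4) -> count=0 queue=[T3,T5,T2,T4] holders={T1}
Step 14: signal(T1) -> count=0 queue=[T5,T2,T4] holders={T3}
Step 15: wait(T1) -> count=0 queue=[T5,T2,T4,T1] holders={T3}
Step 16: signal(T3) -> count=0 queue=[T2,T4,T1] holders={T5}
Step 17: signal(T5) -> count=0 queue=[T4,T1] holders={T2}
Step 18: wait(T3) -> count=0 queue=[T4,T1,T3] holders={T2}
Final holders: {T2} -> T5 not in holders

Answer: no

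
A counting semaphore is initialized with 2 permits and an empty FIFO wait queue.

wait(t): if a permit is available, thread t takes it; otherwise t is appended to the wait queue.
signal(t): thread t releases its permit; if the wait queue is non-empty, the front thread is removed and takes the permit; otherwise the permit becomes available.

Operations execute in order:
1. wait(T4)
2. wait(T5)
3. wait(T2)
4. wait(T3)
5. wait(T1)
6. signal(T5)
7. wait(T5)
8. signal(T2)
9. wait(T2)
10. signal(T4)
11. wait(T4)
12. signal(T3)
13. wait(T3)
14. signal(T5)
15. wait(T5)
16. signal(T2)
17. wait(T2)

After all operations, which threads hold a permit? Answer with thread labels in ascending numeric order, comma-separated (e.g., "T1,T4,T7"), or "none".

Step 1: wait(T4) -> count=1 queue=[] holders={T4}
Step 2: wait(T5) -> count=0 queue=[] holders={T4,T5}
Step 3: wait(T2) -> count=0 queue=[T2] holders={T4,T5}
Step 4: wait(T3) -> count=0 queue=[T2,T3] holders={T4,T5}
Step 5: wait(T1) -> count=0 queue=[T2,T3,T1] holders={T4,T5}
Step 6: signal(T5) -> count=0 queue=[T3,T1] holders={T2,T4}
Step 7: wait(T5) -> count=0 queue=[T3,T1,T5] holders={T2,T4}
Step 8: signal(T2) -> count=0 queue=[T1,T5] holders={T3,T4}
Step 9: wait(T2) -> count=0 queue=[T1,T5,T2] holders={T3,T4}
Step 10: signal(T4) -> count=0 queue=[T5,T2] holders={T1,T3}
Step 11: wait(T4) -> count=0 queue=[T5,T2,T4] holders={T1,T3}
Step 12: signal(T3) -> count=0 queue=[T2,T4] holders={T1,T5}
Step 13: wait(T3) -> count=0 queue=[T2,T4,T3] holders={T1,T5}
Step 14: signal(T5) -> count=0 queue=[T4,T3] holders={T1,T2}
Step 15: wait(T5) -> count=0 queue=[T4,T3,T5] holders={T1,T2}
Step 16: signal(T2) -> count=0 queue=[T3,T5] holders={T1,T4}
Step 17: wait(T2) -> count=0 queue=[T3,T5,T2] holders={T1,T4}
Final holders: T1,T4

Answer: T1,T4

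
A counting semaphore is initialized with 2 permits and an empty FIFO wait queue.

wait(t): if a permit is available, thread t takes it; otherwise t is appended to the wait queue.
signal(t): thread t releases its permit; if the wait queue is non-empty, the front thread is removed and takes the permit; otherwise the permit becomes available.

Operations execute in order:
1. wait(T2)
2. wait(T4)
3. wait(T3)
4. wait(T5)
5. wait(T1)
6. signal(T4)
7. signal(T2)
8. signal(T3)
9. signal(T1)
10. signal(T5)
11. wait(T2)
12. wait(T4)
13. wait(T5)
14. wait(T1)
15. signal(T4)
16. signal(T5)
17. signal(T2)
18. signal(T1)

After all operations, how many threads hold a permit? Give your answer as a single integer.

Step 1: wait(T2) -> count=1 queue=[] holders={T2}
Step 2: wait(T4) -> count=0 queue=[] holders={T2,T4}
Step 3: wait(T3) -> count=0 queue=[T3] holders={T2,T4}
Step 4: wait(T5) -> count=0 queue=[T3,T5] holders={T2,T4}
Step 5: wait(T1) -> count=0 queue=[T3,T5,T1] holders={T2,T4}
Step 6: signal(T4) -> count=0 queue=[T5,T1] holders={T2,T3}
Step 7: signal(T2) -> count=0 queue=[T1] holders={T3,T5}
Step 8: signal(T3) -> count=0 queue=[] holders={T1,T5}
Step 9: signal(T1) -> count=1 queue=[] holders={T5}
Step 10: signal(T5) -> count=2 queue=[] holders={none}
Step 11: wait(T2) -> count=1 queue=[] holders={T2}
Step 12: wait(T4) -> count=0 queue=[] holders={T2,T4}
Step 13: wait(T5) -> count=0 queue=[T5] holders={T2,T4}
Step 14: wait(T1) -> count=0 queue=[T5,T1] holders={T2,T4}
Step 15: signal(T4) -> count=0 queue=[T1] holders={T2,T5}
Step 16: signal(T5) -> count=0 queue=[] holders={T1,T2}
Step 17: signal(T2) -> count=1 queue=[] holders={T1}
Step 18: signal(T1) -> count=2 queue=[] holders={none}
Final holders: {none} -> 0 thread(s)

Answer: 0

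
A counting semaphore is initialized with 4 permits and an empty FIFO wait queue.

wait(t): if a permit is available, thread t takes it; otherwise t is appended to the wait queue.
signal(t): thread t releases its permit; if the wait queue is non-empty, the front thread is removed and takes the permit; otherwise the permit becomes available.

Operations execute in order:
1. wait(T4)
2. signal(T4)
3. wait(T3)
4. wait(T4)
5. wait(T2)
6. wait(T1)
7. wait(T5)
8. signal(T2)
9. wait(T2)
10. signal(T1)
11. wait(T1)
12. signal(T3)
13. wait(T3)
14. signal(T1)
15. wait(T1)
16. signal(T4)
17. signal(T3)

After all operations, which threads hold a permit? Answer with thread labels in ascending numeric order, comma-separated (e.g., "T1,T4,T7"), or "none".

Step 1: wait(T4) -> count=3 queue=[] holders={T4}
Step 2: signal(T4) -> count=4 queue=[] holders={none}
Step 3: wait(T3) -> count=3 queue=[] holders={T3}
Step 4: wait(T4) -> count=2 queue=[] holders={T3,T4}
Step 5: wait(T2) -> count=1 queue=[] holders={T2,T3,T4}
Step 6: wait(T1) -> count=0 queue=[] holders={T1,T2,T3,T4}
Step 7: wait(T5) -> count=0 queue=[T5] holders={T1,T2,T3,T4}
Step 8: signal(T2) -> count=0 queue=[] holders={T1,T3,T4,T5}
Step 9: wait(T2) -> count=0 queue=[T2] holders={T1,T3,T4,T5}
Step 10: signal(T1) -> count=0 queue=[] holders={T2,T3,T4,T5}
Step 11: wait(T1) -> count=0 queue=[T1] holders={T2,T3,T4,T5}
Step 12: signal(T3) -> count=0 queue=[] holders={T1,T2,T4,T5}
Step 13: wait(T3) -> count=0 queue=[T3] holders={T1,T2,T4,T5}
Step 14: signal(T1) -> count=0 queue=[] holders={T2,T3,T4,T5}
Step 15: wait(T1) -> count=0 queue=[T1] holders={T2,T3,T4,T5}
Step 16: signal(T4) -> count=0 queue=[] holders={T1,T2,T3,T5}
Step 17: signal(T3) -> count=1 queue=[] holders={T1,T2,T5}
Final holders: T1,T2,T5

Answer: T1,T2,T5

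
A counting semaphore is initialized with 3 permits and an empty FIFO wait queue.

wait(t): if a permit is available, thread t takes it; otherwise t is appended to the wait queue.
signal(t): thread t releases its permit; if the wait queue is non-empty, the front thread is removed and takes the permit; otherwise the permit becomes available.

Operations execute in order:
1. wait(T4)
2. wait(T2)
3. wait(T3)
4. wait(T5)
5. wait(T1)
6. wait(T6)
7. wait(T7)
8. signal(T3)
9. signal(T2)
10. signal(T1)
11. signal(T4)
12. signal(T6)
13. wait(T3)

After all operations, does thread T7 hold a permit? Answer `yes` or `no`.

Answer: yes

Derivation:
Step 1: wait(T4) -> count=2 queue=[] holders={T4}
Step 2: wait(T2) -> count=1 queue=[] holders={T2,T4}
Step 3: wait(T3) -> count=0 queue=[] holders={T2,T3,T4}
Step 4: wait(T5) -> count=0 queue=[T5] holders={T2,T3,T4}
Step 5: wait(T1) -> count=0 queue=[T5,T1] holders={T2,T3,T4}
Step 6: wait(T6) -> count=0 queue=[T5,T1,T6] holders={T2,T3,T4}
Step 7: wait(T7) -> count=0 queue=[T5,T1,T6,T7] holders={T2,T3,T4}
Step 8: signal(T3) -> count=0 queue=[T1,T6,T7] holders={T2,T4,T5}
Step 9: signal(T2) -> count=0 queue=[T6,T7] holders={T1,T4,T5}
Step 10: signal(T1) -> count=0 queue=[T7] holders={T4,T5,T6}
Step 11: signal(T4) -> count=0 queue=[] holders={T5,T6,T7}
Step 12: signal(T6) -> count=1 queue=[] holders={T5,T7}
Step 13: wait(T3) -> count=0 queue=[] holders={T3,T5,T7}
Final holders: {T3,T5,T7} -> T7 in holders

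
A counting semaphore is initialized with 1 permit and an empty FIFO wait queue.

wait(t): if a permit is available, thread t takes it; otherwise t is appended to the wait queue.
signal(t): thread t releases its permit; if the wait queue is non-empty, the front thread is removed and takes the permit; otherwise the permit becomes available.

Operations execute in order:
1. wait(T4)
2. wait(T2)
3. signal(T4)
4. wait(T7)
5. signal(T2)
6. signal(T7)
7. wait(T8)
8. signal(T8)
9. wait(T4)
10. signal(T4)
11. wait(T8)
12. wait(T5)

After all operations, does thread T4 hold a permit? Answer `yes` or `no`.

Answer: no

Derivation:
Step 1: wait(T4) -> count=0 queue=[] holders={T4}
Step 2: wait(T2) -> count=0 queue=[T2] holders={T4}
Step 3: signal(T4) -> count=0 queue=[] holders={T2}
Step 4: wait(T7) -> count=0 queue=[T7] holders={T2}
Step 5: signal(T2) -> count=0 queue=[] holders={T7}
Step 6: signal(T7) -> count=1 queue=[] holders={none}
Step 7: wait(T8) -> count=0 queue=[] holders={T8}
Step 8: signal(T8) -> count=1 queue=[] holders={none}
Step 9: wait(T4) -> count=0 queue=[] holders={T4}
Step 10: signal(T4) -> count=1 queue=[] holders={none}
Step 11: wait(T8) -> count=0 queue=[] holders={T8}
Step 12: wait(T5) -> count=0 queue=[T5] holders={T8}
Final holders: {T8} -> T4 not in holders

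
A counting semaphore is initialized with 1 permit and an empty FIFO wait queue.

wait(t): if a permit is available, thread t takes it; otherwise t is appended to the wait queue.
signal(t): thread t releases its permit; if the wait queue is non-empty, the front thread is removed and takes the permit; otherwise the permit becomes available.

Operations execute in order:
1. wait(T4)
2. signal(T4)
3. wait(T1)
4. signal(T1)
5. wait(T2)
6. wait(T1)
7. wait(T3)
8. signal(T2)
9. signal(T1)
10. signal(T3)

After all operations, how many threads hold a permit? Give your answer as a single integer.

Answer: 0

Derivation:
Step 1: wait(T4) -> count=0 queue=[] holders={T4}
Step 2: signal(T4) -> count=1 queue=[] holders={none}
Step 3: wait(T1) -> count=0 queue=[] holders={T1}
Step 4: signal(T1) -> count=1 queue=[] holders={none}
Step 5: wait(T2) -> count=0 queue=[] holders={T2}
Step 6: wait(T1) -> count=0 queue=[T1] holders={T2}
Step 7: wait(T3) -> count=0 queue=[T1,T3] holders={T2}
Step 8: signal(T2) -> count=0 queue=[T3] holders={T1}
Step 9: signal(T1) -> count=0 queue=[] holders={T3}
Step 10: signal(T3) -> count=1 queue=[] holders={none}
Final holders: {none} -> 0 thread(s)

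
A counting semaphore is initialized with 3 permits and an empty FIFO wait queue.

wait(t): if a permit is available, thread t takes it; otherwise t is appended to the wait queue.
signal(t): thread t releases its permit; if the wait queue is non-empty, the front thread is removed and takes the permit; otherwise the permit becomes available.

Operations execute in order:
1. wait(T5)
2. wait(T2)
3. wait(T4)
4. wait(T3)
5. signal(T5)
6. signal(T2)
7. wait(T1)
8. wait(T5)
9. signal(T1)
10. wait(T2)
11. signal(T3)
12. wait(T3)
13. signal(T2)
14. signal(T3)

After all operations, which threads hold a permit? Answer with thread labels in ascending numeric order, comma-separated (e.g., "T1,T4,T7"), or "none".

Answer: T4,T5

Derivation:
Step 1: wait(T5) -> count=2 queue=[] holders={T5}
Step 2: wait(T2) -> count=1 queue=[] holders={T2,T5}
Step 3: wait(T4) -> count=0 queue=[] holders={T2,T4,T5}
Step 4: wait(T3) -> count=0 queue=[T3] holders={T2,T4,T5}
Step 5: signal(T5) -> count=0 queue=[] holders={T2,T3,T4}
Step 6: signal(T2) -> count=1 queue=[] holders={T3,T4}
Step 7: wait(T1) -> count=0 queue=[] holders={T1,T3,T4}
Step 8: wait(T5) -> count=0 queue=[T5] holders={T1,T3,T4}
Step 9: signal(T1) -> count=0 queue=[] holders={T3,T4,T5}
Step 10: wait(T2) -> count=0 queue=[T2] holders={T3,T4,T5}
Step 11: signal(T3) -> count=0 queue=[] holders={T2,T4,T5}
Step 12: wait(T3) -> count=0 queue=[T3] holders={T2,T4,T5}
Step 13: signal(T2) -> count=0 queue=[] holders={T3,T4,T5}
Step 14: signal(T3) -> count=1 queue=[] holders={T4,T5}
Final holders: T4,T5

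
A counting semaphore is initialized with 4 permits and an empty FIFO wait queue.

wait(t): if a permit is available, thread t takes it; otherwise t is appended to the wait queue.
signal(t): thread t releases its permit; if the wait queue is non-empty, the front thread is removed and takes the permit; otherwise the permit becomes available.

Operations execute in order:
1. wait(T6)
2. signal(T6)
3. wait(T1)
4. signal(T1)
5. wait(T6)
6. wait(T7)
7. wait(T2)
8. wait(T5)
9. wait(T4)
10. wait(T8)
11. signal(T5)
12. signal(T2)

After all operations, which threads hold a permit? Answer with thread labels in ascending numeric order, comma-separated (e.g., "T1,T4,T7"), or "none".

Answer: T4,T6,T7,T8

Derivation:
Step 1: wait(T6) -> count=3 queue=[] holders={T6}
Step 2: signal(T6) -> count=4 queue=[] holders={none}
Step 3: wait(T1) -> count=3 queue=[] holders={T1}
Step 4: signal(T1) -> count=4 queue=[] holders={none}
Step 5: wait(T6) -> count=3 queue=[] holders={T6}
Step 6: wait(T7) -> count=2 queue=[] holders={T6,T7}
Step 7: wait(T2) -> count=1 queue=[] holders={T2,T6,T7}
Step 8: wait(T5) -> count=0 queue=[] holders={T2,T5,T6,T7}
Step 9: wait(T4) -> count=0 queue=[T4] holders={T2,T5,T6,T7}
Step 10: wait(T8) -> count=0 queue=[T4,T8] holders={T2,T5,T6,T7}
Step 11: signal(T5) -> count=0 queue=[T8] holders={T2,T4,T6,T7}
Step 12: signal(T2) -> count=0 queue=[] holders={T4,T6,T7,T8}
Final holders: T4,T6,T7,T8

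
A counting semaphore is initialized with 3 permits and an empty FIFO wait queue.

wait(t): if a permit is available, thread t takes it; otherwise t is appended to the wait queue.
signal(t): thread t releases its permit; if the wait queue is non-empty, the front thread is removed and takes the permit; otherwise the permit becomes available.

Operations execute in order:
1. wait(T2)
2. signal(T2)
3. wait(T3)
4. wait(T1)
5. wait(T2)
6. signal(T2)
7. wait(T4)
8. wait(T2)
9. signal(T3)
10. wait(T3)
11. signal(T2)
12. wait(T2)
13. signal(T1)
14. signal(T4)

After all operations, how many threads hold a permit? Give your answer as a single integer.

Answer: 2

Derivation:
Step 1: wait(T2) -> count=2 queue=[] holders={T2}
Step 2: signal(T2) -> count=3 queue=[] holders={none}
Step 3: wait(T3) -> count=2 queue=[] holders={T3}
Step 4: wait(T1) -> count=1 queue=[] holders={T1,T3}
Step 5: wait(T2) -> count=0 queue=[] holders={T1,T2,T3}
Step 6: signal(T2) -> count=1 queue=[] holders={T1,T3}
Step 7: wait(T4) -> count=0 queue=[] holders={T1,T3,T4}
Step 8: wait(T2) -> count=0 queue=[T2] holders={T1,T3,T4}
Step 9: signal(T3) -> count=0 queue=[] holders={T1,T2,T4}
Step 10: wait(T3) -> count=0 queue=[T3] holders={T1,T2,T4}
Step 11: signal(T2) -> count=0 queue=[] holders={T1,T3,T4}
Step 12: wait(T2) -> count=0 queue=[T2] holders={T1,T3,T4}
Step 13: signal(T1) -> count=0 queue=[] holders={T2,T3,T4}
Step 14: signal(T4) -> count=1 queue=[] holders={T2,T3}
Final holders: {T2,T3} -> 2 thread(s)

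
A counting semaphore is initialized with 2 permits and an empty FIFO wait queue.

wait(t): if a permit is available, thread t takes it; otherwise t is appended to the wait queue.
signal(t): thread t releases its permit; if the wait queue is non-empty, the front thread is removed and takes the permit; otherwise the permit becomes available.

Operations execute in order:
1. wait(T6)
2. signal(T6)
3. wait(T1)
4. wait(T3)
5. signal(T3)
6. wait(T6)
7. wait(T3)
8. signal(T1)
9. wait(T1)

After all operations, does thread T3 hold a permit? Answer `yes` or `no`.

Step 1: wait(T6) -> count=1 queue=[] holders={T6}
Step 2: signal(T6) -> count=2 queue=[] holders={none}
Step 3: wait(T1) -> count=1 queue=[] holders={T1}
Step 4: wait(T3) -> count=0 queue=[] holders={T1,T3}
Step 5: signal(T3) -> count=1 queue=[] holders={T1}
Step 6: wait(T6) -> count=0 queue=[] holders={T1,T6}
Step 7: wait(T3) -> count=0 queue=[T3] holders={T1,T6}
Step 8: signal(T1) -> count=0 queue=[] holders={T3,T6}
Step 9: wait(T1) -> count=0 queue=[T1] holders={T3,T6}
Final holders: {T3,T6} -> T3 in holders

Answer: yes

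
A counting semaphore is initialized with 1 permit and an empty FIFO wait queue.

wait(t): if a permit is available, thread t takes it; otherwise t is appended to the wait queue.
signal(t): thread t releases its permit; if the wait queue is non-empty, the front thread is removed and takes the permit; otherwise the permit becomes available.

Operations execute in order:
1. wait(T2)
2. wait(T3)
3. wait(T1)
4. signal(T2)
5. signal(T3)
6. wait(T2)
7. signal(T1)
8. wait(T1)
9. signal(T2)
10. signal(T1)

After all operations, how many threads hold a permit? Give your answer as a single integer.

Step 1: wait(T2) -> count=0 queue=[] holders={T2}
Step 2: wait(T3) -> count=0 queue=[T3] holders={T2}
Step 3: wait(T1) -> count=0 queue=[T3,T1] holders={T2}
Step 4: signal(T2) -> count=0 queue=[T1] holders={T3}
Step 5: signal(T3) -> count=0 queue=[] holders={T1}
Step 6: wait(T2) -> count=0 queue=[T2] holders={T1}
Step 7: signal(T1) -> count=0 queue=[] holders={T2}
Step 8: wait(T1) -> count=0 queue=[T1] holders={T2}
Step 9: signal(T2) -> count=0 queue=[] holders={T1}
Step 10: signal(T1) -> count=1 queue=[] holders={none}
Final holders: {none} -> 0 thread(s)

Answer: 0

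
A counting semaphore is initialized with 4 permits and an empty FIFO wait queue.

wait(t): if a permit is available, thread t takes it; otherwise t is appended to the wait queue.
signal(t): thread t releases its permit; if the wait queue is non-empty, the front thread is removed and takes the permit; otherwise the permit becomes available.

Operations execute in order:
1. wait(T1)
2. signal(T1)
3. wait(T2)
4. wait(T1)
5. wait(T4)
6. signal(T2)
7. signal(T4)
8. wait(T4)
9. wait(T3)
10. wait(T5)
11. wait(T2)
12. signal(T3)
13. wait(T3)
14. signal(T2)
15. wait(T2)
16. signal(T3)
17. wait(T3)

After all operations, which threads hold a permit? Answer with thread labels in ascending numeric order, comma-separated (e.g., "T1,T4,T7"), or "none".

Answer: T1,T2,T4,T5

Derivation:
Step 1: wait(T1) -> count=3 queue=[] holders={T1}
Step 2: signal(T1) -> count=4 queue=[] holders={none}
Step 3: wait(T2) -> count=3 queue=[] holders={T2}
Step 4: wait(T1) -> count=2 queue=[] holders={T1,T2}
Step 5: wait(T4) -> count=1 queue=[] holders={T1,T2,T4}
Step 6: signal(T2) -> count=2 queue=[] holders={T1,T4}
Step 7: signal(T4) -> count=3 queue=[] holders={T1}
Step 8: wait(T4) -> count=2 queue=[] holders={T1,T4}
Step 9: wait(T3) -> count=1 queue=[] holders={T1,T3,T4}
Step 10: wait(T5) -> count=0 queue=[] holders={T1,T3,T4,T5}
Step 11: wait(T2) -> count=0 queue=[T2] holders={T1,T3,T4,T5}
Step 12: signal(T3) -> count=0 queue=[] holders={T1,T2,T4,T5}
Step 13: wait(T3) -> count=0 queue=[T3] holders={T1,T2,T4,T5}
Step 14: signal(T2) -> count=0 queue=[] holders={T1,T3,T4,T5}
Step 15: wait(T2) -> count=0 queue=[T2] holders={T1,T3,T4,T5}
Step 16: signal(T3) -> count=0 queue=[] holders={T1,T2,T4,T5}
Step 17: wait(T3) -> count=0 queue=[T3] holders={T1,T2,T4,T5}
Final holders: T1,T2,T4,T5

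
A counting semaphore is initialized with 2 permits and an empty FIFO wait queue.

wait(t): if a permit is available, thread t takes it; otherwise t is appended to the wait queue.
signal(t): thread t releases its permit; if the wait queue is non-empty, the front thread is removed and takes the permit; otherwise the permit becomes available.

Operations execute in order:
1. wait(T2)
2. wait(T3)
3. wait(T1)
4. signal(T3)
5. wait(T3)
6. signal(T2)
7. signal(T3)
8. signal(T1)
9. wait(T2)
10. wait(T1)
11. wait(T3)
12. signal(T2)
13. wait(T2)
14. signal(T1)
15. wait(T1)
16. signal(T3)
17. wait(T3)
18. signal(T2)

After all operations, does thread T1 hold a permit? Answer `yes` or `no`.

Step 1: wait(T2) -> count=1 queue=[] holders={T2}
Step 2: wait(T3) -> count=0 queue=[] holders={T2,T3}
Step 3: wait(T1) -> count=0 queue=[T1] holders={T2,T3}
Step 4: signal(T3) -> count=0 queue=[] holders={T1,T2}
Step 5: wait(T3) -> count=0 queue=[T3] holders={T1,T2}
Step 6: signal(T2) -> count=0 queue=[] holders={T1,T3}
Step 7: signal(T3) -> count=1 queue=[] holders={T1}
Step 8: signal(T1) -> count=2 queue=[] holders={none}
Step 9: wait(T2) -> count=1 queue=[] holders={T2}
Step 10: wait(T1) -> count=0 queue=[] holders={T1,T2}
Step 11: wait(T3) -> count=0 queue=[T3] holders={T1,T2}
Step 12: signal(T2) -> count=0 queue=[] holders={T1,T3}
Step 13: wait(T2) -> count=0 queue=[T2] holders={T1,T3}
Step 14: signal(T1) -> count=0 queue=[] holders={T2,T3}
Step 15: wait(T1) -> count=0 queue=[T1] holders={T2,T3}
Step 16: signal(T3) -> count=0 queue=[] holders={T1,T2}
Step 17: wait(T3) -> count=0 queue=[T3] holders={T1,T2}
Step 18: signal(T2) -> count=0 queue=[] holders={T1,T3}
Final holders: {T1,T3} -> T1 in holders

Answer: yes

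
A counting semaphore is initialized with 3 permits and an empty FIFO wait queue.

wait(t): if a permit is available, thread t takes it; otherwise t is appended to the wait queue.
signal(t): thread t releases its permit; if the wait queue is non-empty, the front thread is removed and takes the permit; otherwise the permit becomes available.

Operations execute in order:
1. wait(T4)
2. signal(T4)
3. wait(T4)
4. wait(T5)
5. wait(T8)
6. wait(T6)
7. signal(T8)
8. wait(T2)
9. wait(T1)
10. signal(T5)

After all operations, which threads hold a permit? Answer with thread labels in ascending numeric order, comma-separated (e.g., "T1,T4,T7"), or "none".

Answer: T2,T4,T6

Derivation:
Step 1: wait(T4) -> count=2 queue=[] holders={T4}
Step 2: signal(T4) -> count=3 queue=[] holders={none}
Step 3: wait(T4) -> count=2 queue=[] holders={T4}
Step 4: wait(T5) -> count=1 queue=[] holders={T4,T5}
Step 5: wait(T8) -> count=0 queue=[] holders={T4,T5,T8}
Step 6: wait(T6) -> count=0 queue=[T6] holders={T4,T5,T8}
Step 7: signal(T8) -> count=0 queue=[] holders={T4,T5,T6}
Step 8: wait(T2) -> count=0 queue=[T2] holders={T4,T5,T6}
Step 9: wait(T1) -> count=0 queue=[T2,T1] holders={T4,T5,T6}
Step 10: signal(T5) -> count=0 queue=[T1] holders={T2,T4,T6}
Final holders: T2,T4,T6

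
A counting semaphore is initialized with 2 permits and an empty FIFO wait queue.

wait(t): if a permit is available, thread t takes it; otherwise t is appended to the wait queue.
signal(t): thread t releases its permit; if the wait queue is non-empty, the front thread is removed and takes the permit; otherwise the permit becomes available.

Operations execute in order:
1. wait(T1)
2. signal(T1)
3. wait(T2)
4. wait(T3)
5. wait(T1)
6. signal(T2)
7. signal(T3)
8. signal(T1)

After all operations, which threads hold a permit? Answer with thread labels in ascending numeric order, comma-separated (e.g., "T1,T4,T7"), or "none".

Answer: none

Derivation:
Step 1: wait(T1) -> count=1 queue=[] holders={T1}
Step 2: signal(T1) -> count=2 queue=[] holders={none}
Step 3: wait(T2) -> count=1 queue=[] holders={T2}
Step 4: wait(T3) -> count=0 queue=[] holders={T2,T3}
Step 5: wait(T1) -> count=0 queue=[T1] holders={T2,T3}
Step 6: signal(T2) -> count=0 queue=[] holders={T1,T3}
Step 7: signal(T3) -> count=1 queue=[] holders={T1}
Step 8: signal(T1) -> count=2 queue=[] holders={none}
Final holders: none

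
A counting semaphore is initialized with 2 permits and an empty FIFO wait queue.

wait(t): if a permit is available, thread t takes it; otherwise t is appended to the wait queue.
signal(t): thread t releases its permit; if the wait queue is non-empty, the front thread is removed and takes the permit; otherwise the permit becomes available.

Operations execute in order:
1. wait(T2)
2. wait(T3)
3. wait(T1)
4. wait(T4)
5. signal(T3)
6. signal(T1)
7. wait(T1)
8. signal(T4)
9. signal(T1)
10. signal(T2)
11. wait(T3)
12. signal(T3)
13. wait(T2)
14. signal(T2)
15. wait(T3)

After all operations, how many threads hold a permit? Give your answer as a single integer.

Answer: 1

Derivation:
Step 1: wait(T2) -> count=1 queue=[] holders={T2}
Step 2: wait(T3) -> count=0 queue=[] holders={T2,T3}
Step 3: wait(T1) -> count=0 queue=[T1] holders={T2,T3}
Step 4: wait(T4) -> count=0 queue=[T1,T4] holders={T2,T3}
Step 5: signal(T3) -> count=0 queue=[T4] holders={T1,T2}
Step 6: signal(T1) -> count=0 queue=[] holders={T2,T4}
Step 7: wait(T1) -> count=0 queue=[T1] holders={T2,T4}
Step 8: signal(T4) -> count=0 queue=[] holders={T1,T2}
Step 9: signal(T1) -> count=1 queue=[] holders={T2}
Step 10: signal(T2) -> count=2 queue=[] holders={none}
Step 11: wait(T3) -> count=1 queue=[] holders={T3}
Step 12: signal(T3) -> count=2 queue=[] holders={none}
Step 13: wait(T2) -> count=1 queue=[] holders={T2}
Step 14: signal(T2) -> count=2 queue=[] holders={none}
Step 15: wait(T3) -> count=1 queue=[] holders={T3}
Final holders: {T3} -> 1 thread(s)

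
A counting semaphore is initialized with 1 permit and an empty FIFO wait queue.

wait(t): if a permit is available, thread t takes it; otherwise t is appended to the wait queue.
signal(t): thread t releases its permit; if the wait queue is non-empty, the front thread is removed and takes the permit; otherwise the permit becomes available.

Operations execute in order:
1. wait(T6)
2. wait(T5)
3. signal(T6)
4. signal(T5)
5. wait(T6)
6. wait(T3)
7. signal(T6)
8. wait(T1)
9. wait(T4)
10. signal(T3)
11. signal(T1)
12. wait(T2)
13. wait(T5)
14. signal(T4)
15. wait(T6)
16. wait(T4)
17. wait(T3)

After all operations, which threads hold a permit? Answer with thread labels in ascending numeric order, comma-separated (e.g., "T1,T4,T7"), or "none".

Answer: T2

Derivation:
Step 1: wait(T6) -> count=0 queue=[] holders={T6}
Step 2: wait(T5) -> count=0 queue=[T5] holders={T6}
Step 3: signal(T6) -> count=0 queue=[] holders={T5}
Step 4: signal(T5) -> count=1 queue=[] holders={none}
Step 5: wait(T6) -> count=0 queue=[] holders={T6}
Step 6: wait(T3) -> count=0 queue=[T3] holders={T6}
Step 7: signal(T6) -> count=0 queue=[] holders={T3}
Step 8: wait(T1) -> count=0 queue=[T1] holders={T3}
Step 9: wait(T4) -> count=0 queue=[T1,T4] holders={T3}
Step 10: signal(T3) -> count=0 queue=[T4] holders={T1}
Step 11: signal(T1) -> count=0 queue=[] holders={T4}
Step 12: wait(T2) -> count=0 queue=[T2] holders={T4}
Step 13: wait(T5) -> count=0 queue=[T2,T5] holders={T4}
Step 14: signal(T4) -> count=0 queue=[T5] holders={T2}
Step 15: wait(T6) -> count=0 queue=[T5,T6] holders={T2}
Step 16: wait(T4) -> count=0 queue=[T5,T6,T4] holders={T2}
Step 17: wait(T3) -> count=0 queue=[T5,T6,T4,T3] holders={T2}
Final holders: T2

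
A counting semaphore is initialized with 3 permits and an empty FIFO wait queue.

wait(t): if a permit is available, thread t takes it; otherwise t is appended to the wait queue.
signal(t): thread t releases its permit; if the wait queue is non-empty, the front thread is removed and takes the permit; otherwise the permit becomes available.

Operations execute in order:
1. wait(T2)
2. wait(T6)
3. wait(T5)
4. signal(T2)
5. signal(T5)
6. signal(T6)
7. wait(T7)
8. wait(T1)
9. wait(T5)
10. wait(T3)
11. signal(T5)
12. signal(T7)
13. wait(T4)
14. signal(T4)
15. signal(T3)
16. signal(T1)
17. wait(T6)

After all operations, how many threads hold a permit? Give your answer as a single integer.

Answer: 1

Derivation:
Step 1: wait(T2) -> count=2 queue=[] holders={T2}
Step 2: wait(T6) -> count=1 queue=[] holders={T2,T6}
Step 3: wait(T5) -> count=0 queue=[] holders={T2,T5,T6}
Step 4: signal(T2) -> count=1 queue=[] holders={T5,T6}
Step 5: signal(T5) -> count=2 queue=[] holders={T6}
Step 6: signal(T6) -> count=3 queue=[] holders={none}
Step 7: wait(T7) -> count=2 queue=[] holders={T7}
Step 8: wait(T1) -> count=1 queue=[] holders={T1,T7}
Step 9: wait(T5) -> count=0 queue=[] holders={T1,T5,T7}
Step 10: wait(T3) -> count=0 queue=[T3] holders={T1,T5,T7}
Step 11: signal(T5) -> count=0 queue=[] holders={T1,T3,T7}
Step 12: signal(T7) -> count=1 queue=[] holders={T1,T3}
Step 13: wait(T4) -> count=0 queue=[] holders={T1,T3,T4}
Step 14: signal(T4) -> count=1 queue=[] holders={T1,T3}
Step 15: signal(T3) -> count=2 queue=[] holders={T1}
Step 16: signal(T1) -> count=3 queue=[] holders={none}
Step 17: wait(T6) -> count=2 queue=[] holders={T6}
Final holders: {T6} -> 1 thread(s)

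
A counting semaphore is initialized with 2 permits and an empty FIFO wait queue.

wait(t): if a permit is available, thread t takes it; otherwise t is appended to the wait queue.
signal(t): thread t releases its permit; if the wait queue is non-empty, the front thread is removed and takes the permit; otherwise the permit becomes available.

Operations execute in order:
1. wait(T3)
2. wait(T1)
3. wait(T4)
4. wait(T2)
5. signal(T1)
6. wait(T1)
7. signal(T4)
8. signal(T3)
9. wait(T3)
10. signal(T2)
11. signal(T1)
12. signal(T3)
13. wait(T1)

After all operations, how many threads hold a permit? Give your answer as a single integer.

Answer: 1

Derivation:
Step 1: wait(T3) -> count=1 queue=[] holders={T3}
Step 2: wait(T1) -> count=0 queue=[] holders={T1,T3}
Step 3: wait(T4) -> count=0 queue=[T4] holders={T1,T3}
Step 4: wait(T2) -> count=0 queue=[T4,T2] holders={T1,T3}
Step 5: signal(T1) -> count=0 queue=[T2] holders={T3,T4}
Step 6: wait(T1) -> count=0 queue=[T2,T1] holders={T3,T4}
Step 7: signal(T4) -> count=0 queue=[T1] holders={T2,T3}
Step 8: signal(T3) -> count=0 queue=[] holders={T1,T2}
Step 9: wait(T3) -> count=0 queue=[T3] holders={T1,T2}
Step 10: signal(T2) -> count=0 queue=[] holders={T1,T3}
Step 11: signal(T1) -> count=1 queue=[] holders={T3}
Step 12: signal(T3) -> count=2 queue=[] holders={none}
Step 13: wait(T1) -> count=1 queue=[] holders={T1}
Final holders: {T1} -> 1 thread(s)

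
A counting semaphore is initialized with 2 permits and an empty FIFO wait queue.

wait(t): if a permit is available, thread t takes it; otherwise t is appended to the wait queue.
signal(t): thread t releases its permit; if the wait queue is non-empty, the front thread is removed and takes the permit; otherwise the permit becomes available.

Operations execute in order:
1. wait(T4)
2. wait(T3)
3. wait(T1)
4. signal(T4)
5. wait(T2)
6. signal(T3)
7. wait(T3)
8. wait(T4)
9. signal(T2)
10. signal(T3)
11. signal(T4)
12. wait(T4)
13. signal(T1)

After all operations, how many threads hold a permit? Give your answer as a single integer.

Step 1: wait(T4) -> count=1 queue=[] holders={T4}
Step 2: wait(T3) -> count=0 queue=[] holders={T3,T4}
Step 3: wait(T1) -> count=0 queue=[T1] holders={T3,T4}
Step 4: signal(T4) -> count=0 queue=[] holders={T1,T3}
Step 5: wait(T2) -> count=0 queue=[T2] holders={T1,T3}
Step 6: signal(T3) -> count=0 queue=[] holders={T1,T2}
Step 7: wait(T3) -> count=0 queue=[T3] holders={T1,T2}
Step 8: wait(T4) -> count=0 queue=[T3,T4] holders={T1,T2}
Step 9: signal(T2) -> count=0 queue=[T4] holders={T1,T3}
Step 10: signal(T3) -> count=0 queue=[] holders={T1,T4}
Step 11: signal(T4) -> count=1 queue=[] holders={T1}
Step 12: wait(T4) -> count=0 queue=[] holders={T1,T4}
Step 13: signal(T1) -> count=1 queue=[] holders={T4}
Final holders: {T4} -> 1 thread(s)

Answer: 1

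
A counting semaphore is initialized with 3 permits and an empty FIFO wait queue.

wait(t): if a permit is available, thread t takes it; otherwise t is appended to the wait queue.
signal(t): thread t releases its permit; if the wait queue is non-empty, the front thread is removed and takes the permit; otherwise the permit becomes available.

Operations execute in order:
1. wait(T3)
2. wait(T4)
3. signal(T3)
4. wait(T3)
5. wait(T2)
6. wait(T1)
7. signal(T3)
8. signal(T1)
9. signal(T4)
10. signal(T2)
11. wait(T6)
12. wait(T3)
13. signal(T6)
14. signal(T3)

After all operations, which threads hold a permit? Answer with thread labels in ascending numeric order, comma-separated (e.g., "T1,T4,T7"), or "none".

Step 1: wait(T3) -> count=2 queue=[] holders={T3}
Step 2: wait(T4) -> count=1 queue=[] holders={T3,T4}
Step 3: signal(T3) -> count=2 queue=[] holders={T4}
Step 4: wait(T3) -> count=1 queue=[] holders={T3,T4}
Step 5: wait(T2) -> count=0 queue=[] holders={T2,T3,T4}
Step 6: wait(T1) -> count=0 queue=[T1] holders={T2,T3,T4}
Step 7: signal(T3) -> count=0 queue=[] holders={T1,T2,T4}
Step 8: signal(T1) -> count=1 queue=[] holders={T2,T4}
Step 9: signal(T4) -> count=2 queue=[] holders={T2}
Step 10: signal(T2) -> count=3 queue=[] holders={none}
Step 11: wait(T6) -> count=2 queue=[] holders={T6}
Step 12: wait(T3) -> count=1 queue=[] holders={T3,T6}
Step 13: signal(T6) -> count=2 queue=[] holders={T3}
Step 14: signal(T3) -> count=3 queue=[] holders={none}
Final holders: none

Answer: none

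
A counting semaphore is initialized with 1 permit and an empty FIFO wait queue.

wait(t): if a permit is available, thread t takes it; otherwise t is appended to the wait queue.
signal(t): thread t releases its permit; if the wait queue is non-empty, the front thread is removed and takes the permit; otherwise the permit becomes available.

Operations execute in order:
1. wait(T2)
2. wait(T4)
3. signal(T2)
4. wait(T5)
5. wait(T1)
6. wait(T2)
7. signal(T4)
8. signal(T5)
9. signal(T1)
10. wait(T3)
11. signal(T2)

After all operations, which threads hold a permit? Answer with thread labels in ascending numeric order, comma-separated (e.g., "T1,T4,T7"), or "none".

Answer: T3

Derivation:
Step 1: wait(T2) -> count=0 queue=[] holders={T2}
Step 2: wait(T4) -> count=0 queue=[T4] holders={T2}
Step 3: signal(T2) -> count=0 queue=[] holders={T4}
Step 4: wait(T5) -> count=0 queue=[T5] holders={T4}
Step 5: wait(T1) -> count=0 queue=[T5,T1] holders={T4}
Step 6: wait(T2) -> count=0 queue=[T5,T1,T2] holders={T4}
Step 7: signal(T4) -> count=0 queue=[T1,T2] holders={T5}
Step 8: signal(T5) -> count=0 queue=[T2] holders={T1}
Step 9: signal(T1) -> count=0 queue=[] holders={T2}
Step 10: wait(T3) -> count=0 queue=[T3] holders={T2}
Step 11: signal(T2) -> count=0 queue=[] holders={T3}
Final holders: T3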